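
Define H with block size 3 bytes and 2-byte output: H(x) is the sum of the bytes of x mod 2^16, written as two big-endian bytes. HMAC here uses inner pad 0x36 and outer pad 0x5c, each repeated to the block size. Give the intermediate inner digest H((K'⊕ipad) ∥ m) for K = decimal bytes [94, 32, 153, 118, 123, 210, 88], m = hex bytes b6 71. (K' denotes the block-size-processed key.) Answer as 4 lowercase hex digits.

Key decimal bytes [94, 32, 153, 118, 123, 210, 88] = 5e 20 99 76 7b d2 58 is 7 bytes > B = 3, so hash it first: H(key) = 03 32, then zero-pad to 3 bytes: K' = 03 32 00.
K' ⊕ ipad = 35 04 36.
Inner input = 35 04 36 ∥ b6 71.
Inner hash: sum = 53+4+54+182+113 = 406 → 01 96.

0196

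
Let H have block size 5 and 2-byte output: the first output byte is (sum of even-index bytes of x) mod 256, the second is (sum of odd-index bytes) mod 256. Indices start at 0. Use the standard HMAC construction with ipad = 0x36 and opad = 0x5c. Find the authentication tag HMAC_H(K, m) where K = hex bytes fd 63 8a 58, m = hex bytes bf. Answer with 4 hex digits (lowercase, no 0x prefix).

5500

Key hex bytes fd 63 8a 58 is 4 bytes ≤ B = 5; zero-pad to 5 bytes: K' = fd 63 8a 58 00.
K' ⊕ ipad = cb 55 bc 6e 36.  K' ⊕ opad = a1 3f d6 04 5c.
Inner input = (K'⊕ipad) ∥ m = cb 55 bc 6e 36 ∥ bf.
Inner hash: even-index sum = 445 mod 256 = 189; odd-index sum = 386 mod 256 = 130 → bd 82.
Outer input = (K'⊕opad) ∥ inner = a1 3f d6 04 5c ∥ bd 82.
Outer hash (tag): even-index sum = 597 mod 256 = 85; odd-index sum = 256 mod 256 = 0 → 55 00.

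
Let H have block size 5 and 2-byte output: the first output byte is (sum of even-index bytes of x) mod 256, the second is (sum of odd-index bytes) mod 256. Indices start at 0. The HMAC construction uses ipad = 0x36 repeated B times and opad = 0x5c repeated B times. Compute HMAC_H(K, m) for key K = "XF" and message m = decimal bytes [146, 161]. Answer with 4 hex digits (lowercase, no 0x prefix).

f4f1

Key "XF" = 58 46 is 2 bytes ≤ B = 5; zero-pad to 5 bytes: K' = 58 46 00 00 00.
K' ⊕ ipad = 6e 70 36 36 36.  K' ⊕ opad = 04 1a 5c 5c 5c.
Inner input = (K'⊕ipad) ∥ m = 6e 70 36 36 36 ∥ 92 a1.
Inner hash: even-index sum = 379 mod 256 = 123; odd-index sum = 312 mod 256 = 56 → 7b 38.
Outer input = (K'⊕opad) ∥ inner = 04 1a 5c 5c 5c ∥ 7b 38.
Outer hash (tag): even-index sum = 244 mod 256 = 244; odd-index sum = 241 mod 256 = 241 → f4 f1.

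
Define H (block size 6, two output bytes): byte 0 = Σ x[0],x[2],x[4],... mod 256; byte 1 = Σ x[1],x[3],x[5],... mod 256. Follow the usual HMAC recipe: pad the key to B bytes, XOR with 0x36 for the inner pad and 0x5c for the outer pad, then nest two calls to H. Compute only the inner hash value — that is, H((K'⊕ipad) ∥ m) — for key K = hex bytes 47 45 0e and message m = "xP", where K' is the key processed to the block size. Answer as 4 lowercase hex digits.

Key hex bytes 47 45 0e is 3 bytes ≤ B = 6; zero-pad to 6 bytes: K' = 47 45 0e 00 00 00.
K' ⊕ ipad = 71 73 38 36 36 36.
Inner input = 71 73 38 36 36 36 ∥ 78 50.
Inner hash: even-index sum = 343 mod 256 = 87; odd-index sum = 303 mod 256 = 47 → 57 2f.

572f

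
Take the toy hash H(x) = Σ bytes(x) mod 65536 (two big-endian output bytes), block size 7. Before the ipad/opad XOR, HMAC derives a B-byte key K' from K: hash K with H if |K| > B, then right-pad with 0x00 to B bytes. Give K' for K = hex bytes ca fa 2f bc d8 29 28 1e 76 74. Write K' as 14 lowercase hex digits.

04e00000000000

|K| = 10 > B = 7, so first hash the key.
H(K): sum = 202+250+47+188+216+41+40+30+118+116 = 1248 → 04 e0.
Zero-pad H(K) = 04 e0 to 7 bytes: K' = 04 e0 00 00 00 00 00.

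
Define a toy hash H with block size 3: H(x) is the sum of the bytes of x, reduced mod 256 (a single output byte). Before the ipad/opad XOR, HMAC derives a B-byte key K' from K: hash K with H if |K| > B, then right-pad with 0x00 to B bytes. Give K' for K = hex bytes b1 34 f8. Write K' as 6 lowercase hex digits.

Key hex bytes b1 34 f8 is exactly B = 3 bytes: K' = b1 34 f8.

b134f8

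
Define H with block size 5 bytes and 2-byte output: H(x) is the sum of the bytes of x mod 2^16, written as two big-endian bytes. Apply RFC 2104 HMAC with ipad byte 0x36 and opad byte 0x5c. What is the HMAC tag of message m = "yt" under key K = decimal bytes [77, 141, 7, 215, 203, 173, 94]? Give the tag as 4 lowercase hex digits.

02c3

Key decimal bytes [77, 141, 7, 215, 203, 173, 94] = 4d 8d 07 d7 cb ad 5e is 7 bytes > B = 5, so hash it first: H(key) = 03 8e, then zero-pad to 5 bytes: K' = 03 8e 00 00 00.
K' ⊕ ipad = 35 b8 36 36 36.  K' ⊕ opad = 5f d2 5c 5c 5c.
Inner input = (K'⊕ipad) ∥ m = 35 b8 36 36 36 ∥ 79 74.
Inner hash: sum = 53+184+54+54+54+121+116 = 636 → 02 7c.
Outer input = (K'⊕opad) ∥ inner = 5f d2 5c 5c 5c ∥ 02 7c.
Outer hash (tag): sum = 95+210+92+92+92+2+124 = 707 → 02 c3.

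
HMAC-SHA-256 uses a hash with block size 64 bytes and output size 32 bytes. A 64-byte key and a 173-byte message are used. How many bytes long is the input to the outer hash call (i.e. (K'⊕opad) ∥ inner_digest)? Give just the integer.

96

Key is 64 ≤ 64 bytes, zero-padded: |K'| = 64.
Outer input = (K'⊕opad) ∥ H(inner) → 64 + 32 = 96 bytes.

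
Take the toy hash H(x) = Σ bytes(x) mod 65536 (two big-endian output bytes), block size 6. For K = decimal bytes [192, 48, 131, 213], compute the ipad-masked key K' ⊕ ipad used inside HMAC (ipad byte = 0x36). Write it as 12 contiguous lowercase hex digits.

Key decimal bytes [192, 48, 131, 213] = c0 30 83 d5 is 4 bytes ≤ B = 6; zero-pad to 6 bytes: K' = c0 30 83 d5 00 00.
XOR each byte with 0x36: c0⊕36=f6, 30⊕36=06, 83⊕36=b5, d5⊕36=e3, 00⊕36=36, 00⊕36=36.

f606b5e33636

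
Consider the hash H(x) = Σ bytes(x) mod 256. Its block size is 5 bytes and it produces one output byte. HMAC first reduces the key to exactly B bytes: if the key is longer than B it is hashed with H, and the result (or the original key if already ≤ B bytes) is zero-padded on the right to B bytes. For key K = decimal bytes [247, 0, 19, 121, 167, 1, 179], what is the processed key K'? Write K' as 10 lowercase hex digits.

|K| = 7 > B = 5, so first hash the key.
H(K): sum = 247+0+19+121+167+1+179 = 734; mod 256 = 222 → de.
Zero-pad H(K) = de to 5 bytes: K' = de 00 00 00 00.

de00000000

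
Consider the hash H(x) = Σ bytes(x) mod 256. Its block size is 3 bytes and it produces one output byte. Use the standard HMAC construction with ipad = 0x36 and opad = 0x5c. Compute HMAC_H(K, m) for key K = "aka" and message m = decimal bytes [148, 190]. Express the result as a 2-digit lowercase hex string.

Key "aka" = 61 6b 61 is exactly B = 3 bytes: K' = 61 6b 61.
K' ⊕ ipad = 57 5d 57.  K' ⊕ opad = 3d 37 3d.
Inner input = (K'⊕ipad) ∥ m = 57 5d 57 ∥ 94 be.
Inner hash: sum = 87+93+87+148+190 = 605; mod 256 = 93 → 5d.
Outer input = (K'⊕opad) ∥ inner = 3d 37 3d ∥ 5d.
Outer hash (tag): sum = 61+55+61+93 = 270; mod 256 = 14 → 0e.

0e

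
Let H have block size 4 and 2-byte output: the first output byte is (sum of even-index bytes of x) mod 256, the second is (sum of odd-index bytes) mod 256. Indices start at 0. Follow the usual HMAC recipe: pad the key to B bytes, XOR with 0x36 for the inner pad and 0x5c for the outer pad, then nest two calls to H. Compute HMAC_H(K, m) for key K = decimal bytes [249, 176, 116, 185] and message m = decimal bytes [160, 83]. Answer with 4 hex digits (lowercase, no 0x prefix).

7e39

Key decimal bytes [249, 176, 116, 185] = f9 b0 74 b9 is exactly B = 4 bytes: K' = f9 b0 74 b9.
K' ⊕ ipad = cf 86 42 8f.  K' ⊕ opad = a5 ec 28 e5.
Inner input = (K'⊕ipad) ∥ m = cf 86 42 8f ∥ a0 53.
Inner hash: even-index sum = 433 mod 256 = 177; odd-index sum = 360 mod 256 = 104 → b1 68.
Outer input = (K'⊕opad) ∥ inner = a5 ec 28 e5 ∥ b1 68.
Outer hash (tag): even-index sum = 382 mod 256 = 126; odd-index sum = 569 mod 256 = 57 → 7e 39.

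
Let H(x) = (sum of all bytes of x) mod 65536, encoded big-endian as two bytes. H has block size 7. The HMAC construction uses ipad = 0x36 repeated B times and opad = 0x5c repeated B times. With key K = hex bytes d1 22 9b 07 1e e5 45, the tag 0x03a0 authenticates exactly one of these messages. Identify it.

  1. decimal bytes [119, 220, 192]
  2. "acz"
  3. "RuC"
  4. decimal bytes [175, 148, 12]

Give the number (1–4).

1

Key hex bytes d1 22 9b 07 1e e5 45 is exactly B = 7 bytes: K' = d1 22 9b 07 1e e5 45.
K' ⊕ ipad = e7 14 ad 31 28 d3 73; K' ⊕ opad = 8d 7e c7 5b 42 b9 19.
m1: inner = H(e7 14 ad 31 28 d3 73 77 dc c0) = 05 5a; tag = H(8d 7e c7 5b 42 b9 19 05 5a) = 03a0 ← matches
m2: inner = H(e7 14 ad 31 28 d3 73 61 63 7a) = 04 85; tag = H(8d 7e c7 5b 42 b9 19 04 85) = 03ca
m3: inner = H(e7 14 ad 31 28 d3 73 52 75 43) = 04 51; tag = H(8d 7e c7 5b 42 b9 19 04 51) = 0396
m4: inner = H(e7 14 ad 31 28 d3 73 af 94 0c) = 04 96; tag = H(8d 7e c7 5b 42 b9 19 04 96) = 03db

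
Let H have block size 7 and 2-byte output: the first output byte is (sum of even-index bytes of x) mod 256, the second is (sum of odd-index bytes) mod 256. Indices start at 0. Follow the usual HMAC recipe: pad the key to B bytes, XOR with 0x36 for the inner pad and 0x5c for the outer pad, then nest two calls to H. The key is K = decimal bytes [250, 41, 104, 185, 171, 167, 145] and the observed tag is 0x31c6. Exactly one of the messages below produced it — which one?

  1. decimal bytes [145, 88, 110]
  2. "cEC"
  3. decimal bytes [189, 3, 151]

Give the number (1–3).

Key decimal bytes [250, 41, 104, 185, 171, 167, 145] = fa 29 68 b9 ab a7 91 is exactly B = 7 bytes: K' = fa 29 68 b9 ab a7 91.
K' ⊕ ipad = cc 1f 5e 8f 9d 91 a7; K' ⊕ opad = a6 75 34 e5 f7 fb cd.
m1: inner = H(cc 1f 5e 8f 9d 91 a7 91 58 6e) = c6 3e; tag = H(a6 75 34 e5 f7 fb cd c6 3e) = dc1b
m2: inner = H(cc 1f 5e 8f 9d 91 a7 63 45 43) = b3 e5; tag = H(a6 75 34 e5 f7 fb cd b3 e5) = 8308
m3: inner = H(cc 1f 5e 8f 9d 91 a7 bd 03 97) = 71 93; tag = H(a6 75 34 e5 f7 fb cd 71 93) = 31c6 ← matches

3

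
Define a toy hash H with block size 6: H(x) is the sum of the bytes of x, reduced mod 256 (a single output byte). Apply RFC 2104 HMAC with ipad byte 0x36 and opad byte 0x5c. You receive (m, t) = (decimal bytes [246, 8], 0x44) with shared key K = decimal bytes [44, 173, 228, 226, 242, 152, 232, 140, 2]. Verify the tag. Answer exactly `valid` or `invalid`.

valid

Key decimal bytes [44, 173, 228, 226, 242, 152, 232, 140, 2] = 2c ad e4 e2 f2 98 e8 8c 02 is 9 bytes > B = 6, so hash it first: H(key) = 9f, then zero-pad to 6 bytes: K' = 9f 00 00 00 00 00.
K' ⊕ ipad = a9 36 36 36 36 36; K' ⊕ opad = c3 5c 5c 5c 5c 5c.
Inner hash: sum = 169+54+54+54+54+54+246+8 = 693; mod 256 = 181 → b5.
Outer hash (recomputed tag): sum = 195+92+92+92+92+92+181 = 836; mod 256 = 68 → 44.
Recomputed tag = 44; claimed = 44 → match.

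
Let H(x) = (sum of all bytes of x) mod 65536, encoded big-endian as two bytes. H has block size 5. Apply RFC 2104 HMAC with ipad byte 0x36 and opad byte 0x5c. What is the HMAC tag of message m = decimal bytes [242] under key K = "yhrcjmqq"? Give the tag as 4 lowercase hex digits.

01ca

Key "yhrcjmqq" = 79 68 72 63 6a 6d 71 71 is 8 bytes > B = 5, so hash it first: H(key) = 03 6f, then zero-pad to 5 bytes: K' = 03 6f 00 00 00.
K' ⊕ ipad = 35 59 36 36 36.  K' ⊕ opad = 5f 33 5c 5c 5c.
Inner input = (K'⊕ipad) ∥ m = 35 59 36 36 36 ∥ f2.
Inner hash: sum = 53+89+54+54+54+242 = 546 → 02 22.
Outer input = (K'⊕opad) ∥ inner = 5f 33 5c 5c 5c ∥ 02 22.
Outer hash (tag): sum = 95+51+92+92+92+2+34 = 458 → 01 ca.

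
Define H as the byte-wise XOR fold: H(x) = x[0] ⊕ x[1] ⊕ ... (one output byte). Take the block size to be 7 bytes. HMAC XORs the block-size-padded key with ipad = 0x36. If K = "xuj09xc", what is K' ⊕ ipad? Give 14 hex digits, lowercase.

4e435c060f4e55

Key "xuj09xc" = 78 75 6a 30 39 78 63 is exactly B = 7 bytes: K' = 78 75 6a 30 39 78 63.
XOR each byte with 0x36: 78⊕36=4e, 75⊕36=43, 6a⊕36=5c, 30⊕36=06, 39⊕36=0f, 78⊕36=4e, 63⊕36=55.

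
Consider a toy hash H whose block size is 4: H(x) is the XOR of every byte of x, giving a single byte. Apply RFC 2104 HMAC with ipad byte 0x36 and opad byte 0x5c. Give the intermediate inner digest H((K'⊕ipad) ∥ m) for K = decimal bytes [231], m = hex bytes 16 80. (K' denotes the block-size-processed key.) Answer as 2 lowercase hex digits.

Key decimal bytes [231] = e7 is 1 byte ≤ B = 4; zero-pad to 4 bytes: K' = e7 00 00 00.
K' ⊕ ipad = d1 36 36 36.
Inner input = d1 36 36 36 ∥ 16 80.
Inner hash: XOR d1⊕36⊕36⊕36⊕16⊕80 = 71.

71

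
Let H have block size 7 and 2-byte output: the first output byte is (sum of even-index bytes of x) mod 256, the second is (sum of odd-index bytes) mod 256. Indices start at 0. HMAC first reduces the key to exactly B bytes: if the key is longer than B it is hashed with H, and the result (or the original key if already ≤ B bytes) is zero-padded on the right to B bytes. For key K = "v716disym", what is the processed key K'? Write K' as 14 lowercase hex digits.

eb4f0000000000

|K| = 9 > B = 7, so first hash the key.
H(K): even-index sum = 491 mod 256 = 235; odd-index sum = 335 mod 256 = 79 → eb 4f.
Zero-pad H(K) = eb 4f to 7 bytes: K' = eb 4f 00 00 00 00 00.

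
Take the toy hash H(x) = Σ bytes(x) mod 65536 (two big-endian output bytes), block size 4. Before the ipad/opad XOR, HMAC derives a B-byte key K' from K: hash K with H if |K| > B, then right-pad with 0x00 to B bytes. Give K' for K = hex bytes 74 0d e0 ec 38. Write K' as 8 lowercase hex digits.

02850000

|K| = 5 > B = 4, so first hash the key.
H(K): sum = 116+13+224+236+56 = 645 → 02 85.
Zero-pad H(K) = 02 85 to 4 bytes: K' = 02 85 00 00.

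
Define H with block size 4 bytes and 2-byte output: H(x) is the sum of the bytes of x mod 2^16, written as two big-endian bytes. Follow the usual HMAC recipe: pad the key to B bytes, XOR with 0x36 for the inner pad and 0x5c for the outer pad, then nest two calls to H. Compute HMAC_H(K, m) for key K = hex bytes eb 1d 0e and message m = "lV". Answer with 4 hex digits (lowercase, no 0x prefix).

01e0

Key hex bytes eb 1d 0e is 3 bytes ≤ B = 4; zero-pad to 4 bytes: K' = eb 1d 0e 00.
K' ⊕ ipad = dd 2b 38 36.  K' ⊕ opad = b7 41 52 5c.
Inner input = (K'⊕ipad) ∥ m = dd 2b 38 36 ∥ 6c 56.
Inner hash: sum = 221+43+56+54+108+86 = 568 → 02 38.
Outer input = (K'⊕opad) ∥ inner = b7 41 52 5c ∥ 02 38.
Outer hash (tag): sum = 183+65+82+92+2+56 = 480 → 01 e0.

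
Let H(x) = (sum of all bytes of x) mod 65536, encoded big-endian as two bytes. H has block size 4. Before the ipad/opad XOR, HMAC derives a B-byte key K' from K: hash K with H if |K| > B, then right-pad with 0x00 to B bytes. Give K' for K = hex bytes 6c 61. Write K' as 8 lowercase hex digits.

6c610000

Key hex bytes 6c 61 is 2 bytes ≤ B = 4; zero-pad to 4 bytes: K' = 6c 61 00 00.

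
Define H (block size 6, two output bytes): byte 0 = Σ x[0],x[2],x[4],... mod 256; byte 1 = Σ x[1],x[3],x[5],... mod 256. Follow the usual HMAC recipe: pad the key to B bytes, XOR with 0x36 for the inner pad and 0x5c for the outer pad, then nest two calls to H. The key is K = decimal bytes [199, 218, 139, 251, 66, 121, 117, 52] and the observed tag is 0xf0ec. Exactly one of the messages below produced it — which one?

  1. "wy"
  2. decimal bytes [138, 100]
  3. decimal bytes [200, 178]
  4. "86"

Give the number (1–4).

4

Key decimal bytes [199, 218, 139, 251, 66, 121, 117, 52] = c7 da 8b fb 42 79 75 34 is 8 bytes > B = 6, so hash it first: H(key) = 09 82, then zero-pad to 6 bytes: K' = 09 82 00 00 00 00.
K' ⊕ ipad = 3f b4 36 36 36 36; K' ⊕ opad = 55 de 5c 5c 5c 5c.
m1: inner = H(3f b4 36 36 36 36 77 79) = 22 99; tag = H(55 de 5c 5c 5c 5c 22 99) = 2f2f
m2: inner = H(3f b4 36 36 36 36 8a 64) = 35 84; tag = H(55 de 5c 5c 5c 5c 35 84) = 421a
m3: inner = H(3f b4 36 36 36 36 c8 b2) = 73 d2; tag = H(55 de 5c 5c 5c 5c 73 d2) = 8068
m4: inner = H(3f b4 36 36 36 36 38 36) = e3 56; tag = H(55 de 5c 5c 5c 5c e3 56) = f0ec ← matches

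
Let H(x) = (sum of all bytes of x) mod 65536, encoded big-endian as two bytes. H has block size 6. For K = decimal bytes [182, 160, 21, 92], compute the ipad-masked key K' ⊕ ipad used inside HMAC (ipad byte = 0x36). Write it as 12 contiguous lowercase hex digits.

Key decimal bytes [182, 160, 21, 92] = b6 a0 15 5c is 4 bytes ≤ B = 6; zero-pad to 6 bytes: K' = b6 a0 15 5c 00 00.
XOR each byte with 0x36: b6⊕36=80, a0⊕36=96, 15⊕36=23, 5c⊕36=6a, 00⊕36=36, 00⊕36=36.

8096236a3636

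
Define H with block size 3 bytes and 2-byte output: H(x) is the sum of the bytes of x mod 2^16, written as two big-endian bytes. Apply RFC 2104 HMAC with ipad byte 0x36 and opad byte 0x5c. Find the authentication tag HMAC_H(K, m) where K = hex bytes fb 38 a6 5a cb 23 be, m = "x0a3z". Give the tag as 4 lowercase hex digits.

014b

Key hex bytes fb 38 a6 5a cb 23 be is 7 bytes > B = 3, so hash it first: H(key) = 03 df, then zero-pad to 3 bytes: K' = 03 df 00.
K' ⊕ ipad = 35 e9 36.  K' ⊕ opad = 5f 83 5c.
Inner input = (K'⊕ipad) ∥ m = 35 e9 36 ∥ 78 30 61 33 7a.
Inner hash: sum = 53+233+54+120+48+97+51+122 = 778 → 03 0a.
Outer input = (K'⊕opad) ∥ inner = 5f 83 5c ∥ 03 0a.
Outer hash (tag): sum = 95+131+92+3+10 = 331 → 01 4b.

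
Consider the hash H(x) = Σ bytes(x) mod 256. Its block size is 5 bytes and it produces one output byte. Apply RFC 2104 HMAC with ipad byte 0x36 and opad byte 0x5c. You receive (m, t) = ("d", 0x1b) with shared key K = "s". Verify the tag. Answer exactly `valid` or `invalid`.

invalid

Key "s" = 73 is 1 byte ≤ B = 5; zero-pad to 5 bytes: K' = 73 00 00 00 00.
K' ⊕ ipad = 45 36 36 36 36; K' ⊕ opad = 2f 5c 5c 5c 5c.
Inner hash: sum = 69+54+54+54+54+100 = 385; mod 256 = 129 → 81.
Outer hash (recomputed tag): sum = 47+92+92+92+92+129 = 544; mod 256 = 32 → 20.
Recomputed tag = 20; claimed = 1b → mismatch.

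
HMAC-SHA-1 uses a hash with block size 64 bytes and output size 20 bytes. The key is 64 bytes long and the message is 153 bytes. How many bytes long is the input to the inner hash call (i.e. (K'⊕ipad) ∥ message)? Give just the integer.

217

Key is 64 ≤ 64 bytes, zero-padded: |K'| = 64.
Inner input = (K'⊕ipad) ∥ m → 64 + 153 = 217 bytes.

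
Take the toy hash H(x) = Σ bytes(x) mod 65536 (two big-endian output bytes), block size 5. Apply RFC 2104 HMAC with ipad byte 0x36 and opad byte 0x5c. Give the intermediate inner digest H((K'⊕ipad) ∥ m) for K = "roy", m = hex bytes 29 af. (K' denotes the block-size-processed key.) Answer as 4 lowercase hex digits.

Key "roy" = 72 6f 79 is 3 bytes ≤ B = 5; zero-pad to 5 bytes: K' = 72 6f 79 00 00.
K' ⊕ ipad = 44 59 4f 36 36.
Inner input = 44 59 4f 36 36 ∥ 29 af.
Inner hash: sum = 68+89+79+54+54+41+175 = 560 → 02 30.

0230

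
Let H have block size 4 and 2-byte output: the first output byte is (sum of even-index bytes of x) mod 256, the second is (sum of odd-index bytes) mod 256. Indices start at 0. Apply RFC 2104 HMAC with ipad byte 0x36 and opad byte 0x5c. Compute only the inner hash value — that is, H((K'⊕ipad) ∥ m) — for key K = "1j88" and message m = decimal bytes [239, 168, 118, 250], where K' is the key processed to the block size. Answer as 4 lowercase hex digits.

7a0c

Key "1j88" = 31 6a 38 38 is exactly B = 4 bytes: K' = 31 6a 38 38.
K' ⊕ ipad = 07 5c 0e 0e.
Inner input = 07 5c 0e 0e ∥ ef a8 76 fa.
Inner hash: even-index sum = 378 mod 256 = 122; odd-index sum = 524 mod 256 = 12 → 7a 0c.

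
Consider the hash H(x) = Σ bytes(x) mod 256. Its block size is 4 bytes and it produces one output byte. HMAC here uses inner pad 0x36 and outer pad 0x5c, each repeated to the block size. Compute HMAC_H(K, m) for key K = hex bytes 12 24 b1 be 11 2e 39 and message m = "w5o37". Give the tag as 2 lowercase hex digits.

Key hex bytes 12 24 b1 be 11 2e 39 is 7 bytes > B = 4, so hash it first: H(key) = 1d, then zero-pad to 4 bytes: K' = 1d 00 00 00.
K' ⊕ ipad = 2b 36 36 36.  K' ⊕ opad = 41 5c 5c 5c.
Inner input = (K'⊕ipad) ∥ m = 2b 36 36 36 ∥ 77 35 6f 33 37.
Inner hash: sum = 43+54+54+54+119+53+111+51+55 = 594; mod 256 = 82 → 52.
Outer input = (K'⊕opad) ∥ inner = 41 5c 5c 5c ∥ 52.
Outer hash (tag): sum = 65+92+92+92+82 = 423; mod 256 = 167 → a7.

a7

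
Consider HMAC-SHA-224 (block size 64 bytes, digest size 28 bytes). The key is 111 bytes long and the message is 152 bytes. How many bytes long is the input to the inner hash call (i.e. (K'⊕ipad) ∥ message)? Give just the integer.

Key is 111 > 64 bytes, so it is hashed to 28 bytes then zero-padded to 64: |K'| = 64.
Inner input = (K'⊕ipad) ∥ m → 64 + 152 = 216 bytes.

216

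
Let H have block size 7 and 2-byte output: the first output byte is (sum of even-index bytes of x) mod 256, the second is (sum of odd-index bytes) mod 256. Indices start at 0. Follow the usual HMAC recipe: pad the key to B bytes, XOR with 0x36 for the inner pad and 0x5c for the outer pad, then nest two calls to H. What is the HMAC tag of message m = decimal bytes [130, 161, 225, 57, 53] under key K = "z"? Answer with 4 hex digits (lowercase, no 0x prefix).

Key "z" = 7a is 1 byte ≤ B = 7; zero-pad to 7 bytes: K' = 7a 00 00 00 00 00 00.
K' ⊕ ipad = 4c 36 36 36 36 36 36.  K' ⊕ opad = 26 5c 5c 5c 5c 5c 5c.
Inner input = (K'⊕ipad) ∥ m = 4c 36 36 36 36 36 36 ∥ 82 a1 e1 39 35.
Inner hash: even-index sum = 456 mod 256 = 200; odd-index sum = 570 mod 256 = 58 → c8 3a.
Outer input = (K'⊕opad) ∥ inner = 26 5c 5c 5c 5c 5c 5c ∥ c8 3a.
Outer hash (tag): even-index sum = 372 mod 256 = 116; odd-index sum = 476 mod 256 = 220 → 74 dc.

74dc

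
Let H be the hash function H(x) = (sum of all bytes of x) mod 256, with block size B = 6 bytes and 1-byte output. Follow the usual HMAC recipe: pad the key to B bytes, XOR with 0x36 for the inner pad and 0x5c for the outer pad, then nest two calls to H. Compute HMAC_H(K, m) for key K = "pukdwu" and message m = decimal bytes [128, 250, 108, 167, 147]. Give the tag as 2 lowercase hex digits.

Key "pukdwu" = 70 75 6b 64 77 75 is exactly B = 6 bytes: K' = 70 75 6b 64 77 75.
K' ⊕ ipad = 46 43 5d 52 41 43.  K' ⊕ opad = 2c 29 37 38 2b 29.
Inner input = (K'⊕ipad) ∥ m = 46 43 5d 52 41 43 ∥ 80 fa 6c a7 93.
Inner hash: sum = 70+67+93+82+65+67+128+250+108+167+147 = 1244; mod 256 = 220 → dc.
Outer input = (K'⊕opad) ∥ inner = 2c 29 37 38 2b 29 ∥ dc.
Outer hash (tag): sum = 44+41+55+56+43+41+220 = 500; mod 256 = 244 → f4.

f4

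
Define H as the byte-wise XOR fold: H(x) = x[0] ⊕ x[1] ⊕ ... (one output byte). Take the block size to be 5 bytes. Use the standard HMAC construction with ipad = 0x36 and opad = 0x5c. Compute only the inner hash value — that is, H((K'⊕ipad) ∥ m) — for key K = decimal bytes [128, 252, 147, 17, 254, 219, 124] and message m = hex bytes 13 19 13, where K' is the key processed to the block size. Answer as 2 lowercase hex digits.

Key decimal bytes [128, 252, 147, 17, 254, 219, 124] = 80 fc 93 11 fe db 7c is 7 bytes > B = 5, so hash it first: H(key) = a7, then zero-pad to 5 bytes: K' = a7 00 00 00 00.
K' ⊕ ipad = 91 36 36 36 36.
Inner input = 91 36 36 36 36 ∥ 13 19 13.
Inner hash: XOR 91⊕36⊕36⊕36⊕36⊕13⊕19⊕13 = 88.

88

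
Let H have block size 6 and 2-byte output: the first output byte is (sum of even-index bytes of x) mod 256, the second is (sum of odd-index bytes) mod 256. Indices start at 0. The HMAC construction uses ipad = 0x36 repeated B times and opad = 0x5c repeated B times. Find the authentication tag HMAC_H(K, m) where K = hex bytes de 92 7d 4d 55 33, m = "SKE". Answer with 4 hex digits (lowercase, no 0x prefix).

Key hex bytes de 92 7d 4d 55 33 is exactly B = 6 bytes: K' = de 92 7d 4d 55 33.
K' ⊕ ipad = e8 a4 4b 7b 63 05.  K' ⊕ opad = 82 ce 21 11 09 6f.
Inner input = (K'⊕ipad) ∥ m = e8 a4 4b 7b 63 05 ∥ 53 4b 45.
Inner hash: even-index sum = 558 mod 256 = 46; odd-index sum = 367 mod 256 = 111 → 2e 6f.
Outer input = (K'⊕opad) ∥ inner = 82 ce 21 11 09 6f ∥ 2e 6f.
Outer hash (tag): even-index sum = 218 mod 256 = 218; odd-index sum = 445 mod 256 = 189 → da bd.

dabd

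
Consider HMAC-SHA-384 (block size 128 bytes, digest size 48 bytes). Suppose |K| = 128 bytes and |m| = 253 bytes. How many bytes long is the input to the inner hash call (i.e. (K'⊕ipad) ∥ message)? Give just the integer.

Key is 128 ≤ 128 bytes, zero-padded: |K'| = 128.
Inner input = (K'⊕ipad) ∥ m → 128 + 253 = 381 bytes.

381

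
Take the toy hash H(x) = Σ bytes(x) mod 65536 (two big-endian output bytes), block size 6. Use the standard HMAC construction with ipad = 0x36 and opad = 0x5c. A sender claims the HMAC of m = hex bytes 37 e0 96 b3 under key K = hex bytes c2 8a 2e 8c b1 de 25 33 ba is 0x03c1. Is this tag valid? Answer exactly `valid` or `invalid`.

valid

Key hex bytes c2 8a 2e 8c b1 de 25 33 ba is 9 bytes > B = 6, so hash it first: H(key) = 04 a7, then zero-pad to 6 bytes: K' = 04 a7 00 00 00 00.
K' ⊕ ipad = 32 91 36 36 36 36; K' ⊕ opad = 58 fb 5c 5c 5c 5c.
Inner hash: sum = 50+145+54+54+54+54+55+224+150+179 = 1019 → 03 fb.
Outer hash (recomputed tag): sum = 88+251+92+92+92+92+3+251 = 961 → 03 c1.
Recomputed tag = 03c1; claimed = 03c1 → match.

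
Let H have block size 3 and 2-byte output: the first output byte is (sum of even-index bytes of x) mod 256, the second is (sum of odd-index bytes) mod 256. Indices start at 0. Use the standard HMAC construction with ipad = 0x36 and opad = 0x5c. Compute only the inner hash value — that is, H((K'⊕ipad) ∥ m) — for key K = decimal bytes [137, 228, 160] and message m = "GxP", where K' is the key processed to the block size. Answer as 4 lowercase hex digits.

Key decimal bytes [137, 228, 160] = 89 e4 a0 is exactly B = 3 bytes: K' = 89 e4 a0.
K' ⊕ ipad = bf d2 96.
Inner input = bf d2 96 ∥ 47 78 50.
Inner hash: even-index sum = 461 mod 256 = 205; odd-index sum = 361 mod 256 = 105 → cd 69.

cd69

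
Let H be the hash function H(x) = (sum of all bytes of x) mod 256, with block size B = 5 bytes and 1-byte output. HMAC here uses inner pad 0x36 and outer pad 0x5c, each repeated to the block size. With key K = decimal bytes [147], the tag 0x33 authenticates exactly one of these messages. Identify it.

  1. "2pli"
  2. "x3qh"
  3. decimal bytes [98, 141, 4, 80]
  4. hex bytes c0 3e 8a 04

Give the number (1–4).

Key decimal bytes [147] = 93 is 1 byte ≤ B = 5; zero-pad to 5 bytes: K' = 93 00 00 00 00.
K' ⊕ ipad = a5 36 36 36 36; K' ⊕ opad = cf 5c 5c 5c 5c.
m1: inner = H(a5 36 36 36 36 32 70 6c 69) = f4; tag = H(cf 5c 5c 5c 5c f4) = 33 ← matches
m2: inner = H(a5 36 36 36 36 78 33 71 68) = 01; tag = H(cf 5c 5c 5c 5c 01) = 40
m3: inner = H(a5 36 36 36 36 62 8d 04 50) = c0; tag = H(cf 5c 5c 5c 5c c0) = ff
m4: inner = H(a5 36 36 36 36 c0 3e 8a 04) = 09; tag = H(cf 5c 5c 5c 5c 09) = 48

1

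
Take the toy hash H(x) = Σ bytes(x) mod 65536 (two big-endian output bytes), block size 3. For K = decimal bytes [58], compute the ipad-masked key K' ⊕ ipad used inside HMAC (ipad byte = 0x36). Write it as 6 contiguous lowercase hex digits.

Key decimal bytes [58] = 3a is 1 byte ≤ B = 3; zero-pad to 3 bytes: K' = 3a 00 00.
XOR each byte with 0x36: 3a⊕36=0c, 00⊕36=36, 00⊕36=36.

0c3636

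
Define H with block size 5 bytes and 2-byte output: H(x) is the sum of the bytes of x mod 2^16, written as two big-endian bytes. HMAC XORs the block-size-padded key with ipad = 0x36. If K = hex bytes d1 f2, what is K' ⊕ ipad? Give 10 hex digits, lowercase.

e7c4363636

Key hex bytes d1 f2 is 2 bytes ≤ B = 5; zero-pad to 5 bytes: K' = d1 f2 00 00 00.
XOR each byte with 0x36: d1⊕36=e7, f2⊕36=c4, 00⊕36=36, 00⊕36=36, 00⊕36=36.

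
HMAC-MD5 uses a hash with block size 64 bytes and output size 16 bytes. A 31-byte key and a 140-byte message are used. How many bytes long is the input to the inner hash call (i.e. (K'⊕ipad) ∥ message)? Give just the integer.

Key is 31 ≤ 64 bytes, zero-padded: |K'| = 64.
Inner input = (K'⊕ipad) ∥ m → 64 + 140 = 204 bytes.

204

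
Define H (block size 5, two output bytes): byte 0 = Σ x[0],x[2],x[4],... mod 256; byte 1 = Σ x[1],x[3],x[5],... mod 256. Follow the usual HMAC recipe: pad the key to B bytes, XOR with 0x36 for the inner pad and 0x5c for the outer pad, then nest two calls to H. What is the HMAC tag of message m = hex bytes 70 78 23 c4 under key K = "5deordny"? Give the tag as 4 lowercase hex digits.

Key "5deordny" = 35 64 65 6f 72 64 6e 79 is 8 bytes > B = 5, so hash it first: H(key) = 7a b0, then zero-pad to 5 bytes: K' = 7a b0 00 00 00.
K' ⊕ ipad = 4c 86 36 36 36.  K' ⊕ opad = 26 ec 5c 5c 5c.
Inner input = (K'⊕ipad) ∥ m = 4c 86 36 36 36 ∥ 70 78 23 c4.
Inner hash: even-index sum = 500 mod 256 = 244; odd-index sum = 335 mod 256 = 79 → f4 4f.
Outer input = (K'⊕opad) ∥ inner = 26 ec 5c 5c 5c ∥ f4 4f.
Outer hash (tag): even-index sum = 301 mod 256 = 45; odd-index sum = 572 mod 256 = 60 → 2d 3c.

2d3c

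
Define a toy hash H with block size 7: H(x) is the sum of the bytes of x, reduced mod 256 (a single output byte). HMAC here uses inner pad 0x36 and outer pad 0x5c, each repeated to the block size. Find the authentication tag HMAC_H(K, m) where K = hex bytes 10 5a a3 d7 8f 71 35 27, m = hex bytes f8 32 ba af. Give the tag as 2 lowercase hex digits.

91

Key hex bytes 10 5a a3 d7 8f 71 35 27 is 8 bytes > B = 7, so hash it first: H(key) = 40, then zero-pad to 7 bytes: K' = 40 00 00 00 00 00 00.
K' ⊕ ipad = 76 36 36 36 36 36 36.  K' ⊕ opad = 1c 5c 5c 5c 5c 5c 5c.
Inner input = (K'⊕ipad) ∥ m = 76 36 36 36 36 36 36 ∥ f8 32 ba af.
Inner hash: sum = 118+54+54+54+54+54+54+248+50+186+175 = 1101; mod 256 = 77 → 4d.
Outer input = (K'⊕opad) ∥ inner = 1c 5c 5c 5c 5c 5c 5c ∥ 4d.
Outer hash (tag): sum = 28+92+92+92+92+92+92+77 = 657; mod 256 = 145 → 91.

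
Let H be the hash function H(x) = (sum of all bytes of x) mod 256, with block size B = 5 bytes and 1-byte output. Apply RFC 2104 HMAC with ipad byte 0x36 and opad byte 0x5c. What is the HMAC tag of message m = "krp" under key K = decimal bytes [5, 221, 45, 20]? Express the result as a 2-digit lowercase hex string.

Key decimal bytes [5, 221, 45, 20] = 05 dd 2d 14 is 4 bytes ≤ B = 5; zero-pad to 5 bytes: K' = 05 dd 2d 14 00.
K' ⊕ ipad = 33 eb 1b 22 36.  K' ⊕ opad = 59 81 71 48 5c.
Inner input = (K'⊕ipad) ∥ m = 33 eb 1b 22 36 ∥ 6b 72 70.
Inner hash: sum = 51+235+27+34+54+107+114+112 = 734; mod 256 = 222 → de.
Outer input = (K'⊕opad) ∥ inner = 59 81 71 48 5c ∥ de.
Outer hash (tag): sum = 89+129+113+72+92+222 = 717; mod 256 = 205 → cd.

cd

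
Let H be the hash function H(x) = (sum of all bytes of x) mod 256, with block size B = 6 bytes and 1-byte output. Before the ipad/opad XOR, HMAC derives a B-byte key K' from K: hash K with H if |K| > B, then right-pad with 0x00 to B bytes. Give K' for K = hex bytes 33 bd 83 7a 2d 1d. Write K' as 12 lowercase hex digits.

Key hex bytes 33 bd 83 7a 2d 1d is exactly B = 6 bytes: K' = 33 bd 83 7a 2d 1d.

33bd837a2d1d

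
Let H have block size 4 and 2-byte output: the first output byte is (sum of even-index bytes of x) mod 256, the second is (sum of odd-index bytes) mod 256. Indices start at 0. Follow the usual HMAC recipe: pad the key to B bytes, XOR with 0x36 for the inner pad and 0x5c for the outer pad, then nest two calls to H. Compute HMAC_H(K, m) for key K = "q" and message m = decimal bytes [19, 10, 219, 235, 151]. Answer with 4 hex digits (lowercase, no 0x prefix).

8b19

Key "q" = 71 is 1 byte ≤ B = 4; zero-pad to 4 bytes: K' = 71 00 00 00.
K' ⊕ ipad = 47 36 36 36.  K' ⊕ opad = 2d 5c 5c 5c.
Inner input = (K'⊕ipad) ∥ m = 47 36 36 36 ∥ 13 0a db eb 97.
Inner hash: even-index sum = 514 mod 256 = 2; odd-index sum = 353 mod 256 = 97 → 02 61.
Outer input = (K'⊕opad) ∥ inner = 2d 5c 5c 5c ∥ 02 61.
Outer hash (tag): even-index sum = 139 mod 256 = 139; odd-index sum = 281 mod 256 = 25 → 8b 19.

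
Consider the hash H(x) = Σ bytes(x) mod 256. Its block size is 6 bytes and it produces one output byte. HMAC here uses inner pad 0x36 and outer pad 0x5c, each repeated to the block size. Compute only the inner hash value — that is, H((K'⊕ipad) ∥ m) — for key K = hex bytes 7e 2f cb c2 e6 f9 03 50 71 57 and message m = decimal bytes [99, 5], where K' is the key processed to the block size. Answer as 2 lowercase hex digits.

Key hex bytes 7e 2f cb c2 e6 f9 03 50 71 57 is 10 bytes > B = 6, so hash it first: H(key) = 34, then zero-pad to 6 bytes: K' = 34 00 00 00 00 00.
K' ⊕ ipad = 02 36 36 36 36 36.
Inner input = 02 36 36 36 36 36 ∥ 63 05.
Inner hash: sum = 2+54+54+54+54+54+99+5 = 376; mod 256 = 120 → 78.

78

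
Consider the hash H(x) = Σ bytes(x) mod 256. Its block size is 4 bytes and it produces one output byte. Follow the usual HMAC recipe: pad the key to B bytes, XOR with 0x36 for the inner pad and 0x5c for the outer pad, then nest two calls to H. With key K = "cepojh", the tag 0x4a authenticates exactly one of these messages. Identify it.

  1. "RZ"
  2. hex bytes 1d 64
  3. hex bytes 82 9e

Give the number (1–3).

Key "cepojh" = 63 65 70 6f 6a 68 is 6 bytes > B = 4, so hash it first: H(key) = 79, then zero-pad to 4 bytes: K' = 79 00 00 00.
K' ⊕ ipad = 4f 36 36 36; K' ⊕ opad = 25 5c 5c 5c.
m1: inner = H(4f 36 36 36 52 5a) = 9d; tag = H(25 5c 5c 5c 9d) = d6
m2: inner = H(4f 36 36 36 1d 64) = 72; tag = H(25 5c 5c 5c 72) = ab
m3: inner = H(4f 36 36 36 82 9e) = 11; tag = H(25 5c 5c 5c 11) = 4a ← matches

3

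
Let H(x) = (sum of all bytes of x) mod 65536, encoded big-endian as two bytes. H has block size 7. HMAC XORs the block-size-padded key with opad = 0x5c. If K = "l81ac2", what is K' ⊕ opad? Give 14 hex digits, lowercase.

Key "l81ac2" = 6c 38 31 61 63 32 is 6 bytes ≤ B = 7; zero-pad to 7 bytes: K' = 6c 38 31 61 63 32 00.
XOR each byte with 0x5c: 6c⊕5c=30, 38⊕5c=64, 31⊕5c=6d, 61⊕5c=3d, 63⊕5c=3f, 32⊕5c=6e, 00⊕5c=5c.

30646d3d3f6e5c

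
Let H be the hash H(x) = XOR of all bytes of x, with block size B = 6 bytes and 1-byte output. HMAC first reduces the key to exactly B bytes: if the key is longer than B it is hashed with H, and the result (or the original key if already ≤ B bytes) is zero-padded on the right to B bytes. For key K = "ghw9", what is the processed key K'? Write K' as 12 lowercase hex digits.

676877390000

Key "ghw9" = 67 68 77 39 is 4 bytes ≤ B = 6; zero-pad to 6 bytes: K' = 67 68 77 39 00 00.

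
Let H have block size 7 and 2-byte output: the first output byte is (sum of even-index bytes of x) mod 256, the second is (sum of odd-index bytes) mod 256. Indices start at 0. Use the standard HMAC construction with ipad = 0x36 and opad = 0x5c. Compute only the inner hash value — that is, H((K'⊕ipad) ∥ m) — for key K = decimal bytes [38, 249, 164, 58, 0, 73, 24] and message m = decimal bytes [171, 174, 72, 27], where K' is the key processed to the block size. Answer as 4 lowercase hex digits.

Key decimal bytes [38, 249, 164, 58, 0, 73, 24] = 26 f9 a4 3a 00 49 18 is exactly B = 7 bytes: K' = 26 f9 a4 3a 00 49 18.
K' ⊕ ipad = 10 cf 92 0c 36 7f 2e.
Inner input = 10 cf 92 0c 36 7f 2e ∥ ab ae 48 1b.
Inner hash: even-index sum = 463 mod 256 = 207; odd-index sum = 589 mod 256 = 77 → cf 4d.

cf4d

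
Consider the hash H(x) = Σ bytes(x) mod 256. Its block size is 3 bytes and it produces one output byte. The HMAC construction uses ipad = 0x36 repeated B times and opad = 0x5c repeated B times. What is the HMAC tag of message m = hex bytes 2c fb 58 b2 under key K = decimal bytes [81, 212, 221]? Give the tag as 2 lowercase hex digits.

Key decimal bytes [81, 212, 221] = 51 d4 dd is exactly B = 3 bytes: K' = 51 d4 dd.
K' ⊕ ipad = 67 e2 eb.  K' ⊕ opad = 0d 88 81.
Inner input = (K'⊕ipad) ∥ m = 67 e2 eb ∥ 2c fb 58 b2.
Inner hash: sum = 103+226+235+44+251+88+178 = 1125; mod 256 = 101 → 65.
Outer input = (K'⊕opad) ∥ inner = 0d 88 81 ∥ 65.
Outer hash (tag): sum = 13+136+129+101 = 379; mod 256 = 123 → 7b.

7b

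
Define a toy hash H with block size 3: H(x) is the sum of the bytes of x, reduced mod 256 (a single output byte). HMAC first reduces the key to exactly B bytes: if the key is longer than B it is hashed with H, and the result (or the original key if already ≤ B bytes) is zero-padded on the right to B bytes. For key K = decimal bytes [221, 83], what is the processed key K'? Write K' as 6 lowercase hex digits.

dd5300

Key decimal bytes [221, 83] = dd 53 is 2 bytes ≤ B = 3; zero-pad to 3 bytes: K' = dd 53 00.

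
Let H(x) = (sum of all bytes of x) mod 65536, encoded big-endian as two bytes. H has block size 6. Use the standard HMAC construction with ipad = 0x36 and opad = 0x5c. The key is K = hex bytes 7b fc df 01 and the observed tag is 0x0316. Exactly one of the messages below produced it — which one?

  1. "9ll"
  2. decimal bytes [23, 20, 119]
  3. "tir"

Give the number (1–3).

1

Key hex bytes 7b fc df 01 is 4 bytes ≤ B = 6; zero-pad to 6 bytes: K' = 7b fc df 01 00 00.
K' ⊕ ipad = 4d ca e9 37 36 36; K' ⊕ opad = 27 a0 83 5d 5c 5c.
m1: inner = H(4d ca e9 37 36 36 39 6c 6c) = 03 b4; tag = H(27 a0 83 5d 5c 5c 03 b4) = 0316 ← matches
m2: inner = H(4d ca e9 37 36 36 17 14 77) = 03 45; tag = H(27 a0 83 5d 5c 5c 03 45) = 02a7
m3: inner = H(4d ca e9 37 36 36 74 69 72) = 03 f2; tag = H(27 a0 83 5d 5c 5c 03 f2) = 0354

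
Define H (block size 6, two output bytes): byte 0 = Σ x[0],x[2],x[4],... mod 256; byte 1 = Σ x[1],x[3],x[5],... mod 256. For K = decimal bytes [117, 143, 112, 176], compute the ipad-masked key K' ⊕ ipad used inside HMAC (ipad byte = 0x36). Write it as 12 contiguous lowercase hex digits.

Key decimal bytes [117, 143, 112, 176] = 75 8f 70 b0 is 4 bytes ≤ B = 6; zero-pad to 6 bytes: K' = 75 8f 70 b0 00 00.
XOR each byte with 0x36: 75⊕36=43, 8f⊕36=b9, 70⊕36=46, b0⊕36=86, 00⊕36=36, 00⊕36=36.

43b946863636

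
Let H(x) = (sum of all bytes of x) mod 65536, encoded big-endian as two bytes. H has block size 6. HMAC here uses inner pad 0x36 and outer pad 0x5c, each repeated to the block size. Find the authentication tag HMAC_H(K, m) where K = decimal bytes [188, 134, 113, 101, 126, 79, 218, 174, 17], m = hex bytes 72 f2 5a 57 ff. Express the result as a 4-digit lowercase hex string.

0254

Key decimal bytes [188, 134, 113, 101, 126, 79, 218, 174, 17] = bc 86 71 65 7e 4f da ae 11 is 9 bytes > B = 6, so hash it first: H(key) = 04 7e, then zero-pad to 6 bytes: K' = 04 7e 00 00 00 00.
K' ⊕ ipad = 32 48 36 36 36 36.  K' ⊕ opad = 58 22 5c 5c 5c 5c.
Inner input = (K'⊕ipad) ∥ m = 32 48 36 36 36 36 ∥ 72 f2 5a 57 ff.
Inner hash: sum = 50+72+54+54+54+54+114+242+90+87+255 = 1126 → 04 66.
Outer input = (K'⊕opad) ∥ inner = 58 22 5c 5c 5c 5c ∥ 04 66.
Outer hash (tag): sum = 88+34+92+92+92+92+4+102 = 596 → 02 54.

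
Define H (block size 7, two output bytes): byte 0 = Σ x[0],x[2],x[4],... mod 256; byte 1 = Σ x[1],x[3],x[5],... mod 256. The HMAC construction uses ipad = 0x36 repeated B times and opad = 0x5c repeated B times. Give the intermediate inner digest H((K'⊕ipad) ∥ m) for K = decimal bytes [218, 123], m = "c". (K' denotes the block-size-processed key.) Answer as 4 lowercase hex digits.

8e1c

Key decimal bytes [218, 123] = da 7b is 2 bytes ≤ B = 7; zero-pad to 7 bytes: K' = da 7b 00 00 00 00 00.
K' ⊕ ipad = ec 4d 36 36 36 36 36.
Inner input = ec 4d 36 36 36 36 36 ∥ 63.
Inner hash: even-index sum = 398 mod 256 = 142; odd-index sum = 284 mod 256 = 28 → 8e 1c.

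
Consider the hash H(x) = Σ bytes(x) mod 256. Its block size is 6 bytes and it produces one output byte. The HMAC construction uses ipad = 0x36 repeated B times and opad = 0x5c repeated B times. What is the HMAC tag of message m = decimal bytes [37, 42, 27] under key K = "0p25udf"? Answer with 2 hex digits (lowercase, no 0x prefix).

ce

Key "0p25udf" = 30 70 32 35 75 64 66 is 7 bytes > B = 6, so hash it first: H(key) = 46, then zero-pad to 6 bytes: K' = 46 00 00 00 00 00.
K' ⊕ ipad = 70 36 36 36 36 36.  K' ⊕ opad = 1a 5c 5c 5c 5c 5c.
Inner input = (K'⊕ipad) ∥ m = 70 36 36 36 36 36 ∥ 25 2a 1b.
Inner hash: sum = 112+54+54+54+54+54+37+42+27 = 488; mod 256 = 232 → e8.
Outer input = (K'⊕opad) ∥ inner = 1a 5c 5c 5c 5c 5c ∥ e8.
Outer hash (tag): sum = 26+92+92+92+92+92+232 = 718; mod 256 = 206 → ce.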